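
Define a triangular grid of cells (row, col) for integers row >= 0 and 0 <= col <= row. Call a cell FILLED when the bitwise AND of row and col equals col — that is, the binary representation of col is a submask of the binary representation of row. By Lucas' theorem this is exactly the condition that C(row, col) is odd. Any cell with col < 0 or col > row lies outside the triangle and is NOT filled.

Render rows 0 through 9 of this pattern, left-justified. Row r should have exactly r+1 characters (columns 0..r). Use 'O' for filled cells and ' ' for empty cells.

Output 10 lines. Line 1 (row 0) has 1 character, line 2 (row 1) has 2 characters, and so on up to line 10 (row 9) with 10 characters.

r0=0: O
r1=1: OO
r2=10: O O
r3=11: OOOO
r4=100: O   O
r5=101: OO  OO
r6=110: O O O O
r7=111: OOOOOOOO
r8=1000: O       O
r9=1001: OO      OO

Answer: O
OO
O O
OOOO
O   O
OO  OO
O O O O
OOOOOOOO
O       O
OO      OO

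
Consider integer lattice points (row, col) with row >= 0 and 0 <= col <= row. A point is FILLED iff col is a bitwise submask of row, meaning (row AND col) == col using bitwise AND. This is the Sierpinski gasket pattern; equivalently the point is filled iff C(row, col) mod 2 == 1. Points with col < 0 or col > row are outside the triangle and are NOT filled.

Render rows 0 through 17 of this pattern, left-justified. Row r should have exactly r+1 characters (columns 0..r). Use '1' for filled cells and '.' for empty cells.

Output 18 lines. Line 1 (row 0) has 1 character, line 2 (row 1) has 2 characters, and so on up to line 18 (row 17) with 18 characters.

Answer: 1
11
1.1
1111
1...1
11..11
1.1.1.1
11111111
1.......1
11......11
1.1.....1.1
1111....1111
1...1...1...1
11..11..11..11
1.1.1.1.1.1.1.1
1111111111111111
1...............1
11..............11

Derivation:
r0=0: 1
r1=1: 11
r2=10: 1.1
r3=11: 1111
r4=100: 1...1
r5=101: 11..11
r6=110: 1.1.1.1
r7=111: 11111111
r8=1000: 1.......1
r9=1001: 11......11
r10=1010: 1.1.....1.1
r11=1011: 1111....1111
r12=1100: 1...1...1...1
r13=1101: 11..11..11..11
r14=1110: 1.1.1.1.1.1.1.1
r15=1111: 1111111111111111
r16=10000: 1...............1
r17=10001: 11..............11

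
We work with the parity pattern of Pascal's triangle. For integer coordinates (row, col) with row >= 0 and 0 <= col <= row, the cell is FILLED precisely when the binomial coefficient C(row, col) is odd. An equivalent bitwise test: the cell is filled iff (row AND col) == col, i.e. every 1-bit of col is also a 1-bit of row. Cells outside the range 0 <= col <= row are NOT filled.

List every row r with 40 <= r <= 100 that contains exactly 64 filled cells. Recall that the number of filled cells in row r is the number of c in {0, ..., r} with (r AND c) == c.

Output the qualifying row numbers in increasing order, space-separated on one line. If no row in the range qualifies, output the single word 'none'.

Answer: 63 95

Derivation:
Row r has 2^popcount(r) filled cells, so we need popcount(r) = log2(64) = 6.
Scan r = 40..100 and keep those with exactly 6 one-bits:
r=40=101000 popcount=2 -> skip
r=41=101001 popcount=3 -> skip
r=42=101010 popcount=3 -> skip
r=43=101011 popcount=4 -> skip
r=44=101100 popcount=3 -> skip
r=45=101101 popcount=4 -> skip
r=46=101110 popcount=4 -> skip
r=47=101111 popcount=5 -> skip
r=48=110000 popcount=2 -> skip
r=49=110001 popcount=3 -> skip
r=50=110010 popcount=3 -> skip
r=51=110011 popcount=4 -> skip
r=52=110100 popcount=3 -> skip
r=53=110101 popcount=4 -> skip
r=54=110110 popcount=4 -> skip
r=55=110111 popcount=5 -> skip
r=56=111000 popcount=3 -> skip
r=57=111001 popcount=4 -> skip
r=58=111010 popcount=4 -> skip
r=59=111011 popcount=5 -> skip
r=60=111100 popcount=4 -> skip
r=61=111101 popcount=5 -> skip
r=62=111110 popcount=5 -> skip
r=63=111111 popcount=6 -> KEEP
r=64=1000000 popcount=1 -> skip
r=65=1000001 popcount=2 -> skip
r=66=1000010 popcount=2 -> skip
r=67=1000011 popcount=3 -> skip
r=68=1000100 popcount=2 -> skip
r=69=1000101 popcount=3 -> skip
r=70=1000110 popcount=3 -> skip
r=71=1000111 popcount=4 -> skip
r=72=1001000 popcount=2 -> skip
r=73=1001001 popcount=3 -> skip
r=74=1001010 popcount=3 -> skip
r=75=1001011 popcount=4 -> skip
r=76=1001100 popcount=3 -> skip
r=77=1001101 popcount=4 -> skip
r=78=1001110 popcount=4 -> skip
r=79=1001111 popcount=5 -> skip
r=80=1010000 popcount=2 -> skip
r=81=1010001 popcount=3 -> skip
r=82=1010010 popcount=3 -> skip
r=83=1010011 popcount=4 -> skip
r=84=1010100 popcount=3 -> skip
r=85=1010101 popcount=4 -> skip
r=86=1010110 popcount=4 -> skip
r=87=1010111 popcount=5 -> skip
r=88=1011000 popcount=3 -> skip
r=89=1011001 popcount=4 -> skip
r=90=1011010 popcount=4 -> skip
r=91=1011011 popcount=5 -> skip
r=92=1011100 popcount=4 -> skip
r=93=1011101 popcount=5 -> skip
r=94=1011110 popcount=5 -> skip
r=95=1011111 popcount=6 -> KEEP
r=96=1100000 popcount=2 -> skip
r=97=1100001 popcount=3 -> skip
r=98=1100010 popcount=3 -> skip
r=99=1100011 popcount=4 -> skip
r=100=1100100 popcount=3 -> skip
Kept rows: 63 95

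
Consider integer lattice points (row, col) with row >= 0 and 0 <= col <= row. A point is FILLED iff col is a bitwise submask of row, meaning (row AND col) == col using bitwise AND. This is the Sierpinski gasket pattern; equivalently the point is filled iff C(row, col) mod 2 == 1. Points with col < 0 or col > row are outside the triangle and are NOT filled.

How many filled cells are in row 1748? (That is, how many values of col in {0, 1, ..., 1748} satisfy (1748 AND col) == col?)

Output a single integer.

1748 in binary = 11011010100
popcount(1748) = number of 1-bits in 11011010100 = 6
A col c satisfies (1748 AND c) == c iff every set bit of c is also set in 1748; each of the 6 set bits of 1748 can independently be on or off in c.
count = 2^6 = 64

Answer: 64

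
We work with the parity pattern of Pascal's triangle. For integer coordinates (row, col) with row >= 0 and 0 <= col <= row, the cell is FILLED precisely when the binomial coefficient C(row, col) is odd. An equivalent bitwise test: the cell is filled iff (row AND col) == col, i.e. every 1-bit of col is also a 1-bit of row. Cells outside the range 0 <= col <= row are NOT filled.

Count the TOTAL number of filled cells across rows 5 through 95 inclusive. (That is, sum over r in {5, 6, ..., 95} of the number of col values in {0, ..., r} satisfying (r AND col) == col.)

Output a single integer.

Answer: 1204

Derivation:
r5=101 pc2: +4 =4
r6=110 pc2: +4 =8
r7=111 pc3: +8 =16
r8=1000 pc1: +2 =18
r9=1001 pc2: +4 =22
r10=1010 pc2: +4 =26
r11=1011 pc3: +8 =34
r12=1100 pc2: +4 =38
r13=1101 pc3: +8 =46
r14=1110 pc3: +8 =54
r15=1111 pc4: +16 =70
r16=10000 pc1: +2 =72
r17=10001 pc2: +4 =76
r18=10010 pc2: +4 =80
r19=10011 pc3: +8 =88
r20=10100 pc2: +4 =92
r21=10101 pc3: +8 =100
r22=10110 pc3: +8 =108
r23=10111 pc4: +16 =124
r24=11000 pc2: +4 =128
r25=11001 pc3: +8 =136
r26=11010 pc3: +8 =144
r27=11011 pc4: +16 =160
r28=11100 pc3: +8 =168
r29=11101 pc4: +16 =184
r30=11110 pc4: +16 =200
r31=11111 pc5: +32 =232
r32=100000 pc1: +2 =234
r33=100001 pc2: +4 =238
r34=100010 pc2: +4 =242
r35=100011 pc3: +8 =250
r36=100100 pc2: +4 =254
r37=100101 pc3: +8 =262
r38=100110 pc3: +8 =270
r39=100111 pc4: +16 =286
r40=101000 pc2: +4 =290
r41=101001 pc3: +8 =298
r42=101010 pc3: +8 =306
r43=101011 pc4: +16 =322
r44=101100 pc3: +8 =330
r45=101101 pc4: +16 =346
r46=101110 pc4: +16 =362
r47=101111 pc5: +32 =394
r48=110000 pc2: +4 =398
r49=110001 pc3: +8 =406
r50=110010 pc3: +8 =414
r51=110011 pc4: +16 =430
r52=110100 pc3: +8 =438
r53=110101 pc4: +16 =454
r54=110110 pc4: +16 =470
r55=110111 pc5: +32 =502
r56=111000 pc3: +8 =510
r57=111001 pc4: +16 =526
r58=111010 pc4: +16 =542
r59=111011 pc5: +32 =574
r60=111100 pc4: +16 =590
r61=111101 pc5: +32 =622
r62=111110 pc5: +32 =654
r63=111111 pc6: +64 =718
r64=1000000 pc1: +2 =720
r65=1000001 pc2: +4 =724
r66=1000010 pc2: +4 =728
r67=1000011 pc3: +8 =736
r68=1000100 pc2: +4 =740
r69=1000101 pc3: +8 =748
r70=1000110 pc3: +8 =756
r71=1000111 pc4: +16 =772
r72=1001000 pc2: +4 =776
r73=1001001 pc3: +8 =784
r74=1001010 pc3: +8 =792
r75=1001011 pc4: +16 =808
r76=1001100 pc3: +8 =816
r77=1001101 pc4: +16 =832
r78=1001110 pc4: +16 =848
r79=1001111 pc5: +32 =880
r80=1010000 pc2: +4 =884
r81=1010001 pc3: +8 =892
r82=1010010 pc3: +8 =900
r83=1010011 pc4: +16 =916
r84=1010100 pc3: +8 =924
r85=1010101 pc4: +16 =940
r86=1010110 pc4: +16 =956
r87=1010111 pc5: +32 =988
r88=1011000 pc3: +8 =996
r89=1011001 pc4: +16 =1012
r90=1011010 pc4: +16 =1028
r91=1011011 pc5: +32 =1060
r92=1011100 pc4: +16 =1076
r93=1011101 pc5: +32 =1108
r94=1011110 pc5: +32 =1140
r95=1011111 pc6: +64 =1204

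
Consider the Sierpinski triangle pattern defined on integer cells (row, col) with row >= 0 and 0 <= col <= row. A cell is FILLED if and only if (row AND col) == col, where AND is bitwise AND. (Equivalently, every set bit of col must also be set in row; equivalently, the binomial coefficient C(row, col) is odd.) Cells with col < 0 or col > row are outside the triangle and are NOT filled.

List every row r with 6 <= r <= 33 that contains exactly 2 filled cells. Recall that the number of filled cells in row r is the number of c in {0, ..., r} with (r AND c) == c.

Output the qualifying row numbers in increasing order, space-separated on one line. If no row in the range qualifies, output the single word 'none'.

Row r has 2^popcount(r) filled cells, so we need popcount(r) = log2(2) = 1.
Scan r = 6..33 and keep those with exactly 1 one-bits:
r=6=110 popcount=2 -> skip
r=7=111 popcount=3 -> skip
r=8=1000 popcount=1 -> KEEP
r=9=1001 popcount=2 -> skip
r=10=1010 popcount=2 -> skip
r=11=1011 popcount=3 -> skip
r=12=1100 popcount=2 -> skip
r=13=1101 popcount=3 -> skip
r=14=1110 popcount=3 -> skip
r=15=1111 popcount=4 -> skip
r=16=10000 popcount=1 -> KEEP
r=17=10001 popcount=2 -> skip
r=18=10010 popcount=2 -> skip
r=19=10011 popcount=3 -> skip
r=20=10100 popcount=2 -> skip
r=21=10101 popcount=3 -> skip
r=22=10110 popcount=3 -> skip
r=23=10111 popcount=4 -> skip
r=24=11000 popcount=2 -> skip
r=25=11001 popcount=3 -> skip
r=26=11010 popcount=3 -> skip
r=27=11011 popcount=4 -> skip
r=28=11100 popcount=3 -> skip
r=29=11101 popcount=4 -> skip
r=30=11110 popcount=4 -> skip
r=31=11111 popcount=5 -> skip
r=32=100000 popcount=1 -> KEEP
r=33=100001 popcount=2 -> skip
Kept rows: 8 16 32

Answer: 8 16 32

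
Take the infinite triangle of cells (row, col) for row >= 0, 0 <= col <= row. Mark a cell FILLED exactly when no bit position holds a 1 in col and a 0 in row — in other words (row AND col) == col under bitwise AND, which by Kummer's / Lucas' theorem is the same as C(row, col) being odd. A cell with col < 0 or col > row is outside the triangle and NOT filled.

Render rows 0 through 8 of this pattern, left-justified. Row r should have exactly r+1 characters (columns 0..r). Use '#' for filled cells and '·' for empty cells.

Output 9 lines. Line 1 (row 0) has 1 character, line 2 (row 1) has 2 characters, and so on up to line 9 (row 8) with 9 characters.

r0=0: #
r1=1: ##
r2=10: #·#
r3=11: ####
r4=100: #···#
r5=101: ##··##
r6=110: #·#·#·#
r7=111: ########
r8=1000: #·······#

Answer: #
##
#·#
####
#···#
##··##
#·#·#·#
########
#·······#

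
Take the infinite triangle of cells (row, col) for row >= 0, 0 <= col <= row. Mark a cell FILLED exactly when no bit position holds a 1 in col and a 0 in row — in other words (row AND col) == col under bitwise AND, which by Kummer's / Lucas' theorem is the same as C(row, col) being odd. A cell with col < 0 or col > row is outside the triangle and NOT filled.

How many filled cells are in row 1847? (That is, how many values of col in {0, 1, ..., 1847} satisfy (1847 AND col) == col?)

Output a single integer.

Answer: 256

Derivation:
1847 in binary = 11100110111
popcount(1847) = number of 1-bits in 11100110111 = 8
A col c satisfies (1847 AND c) == c iff every set bit of c is also set in 1847; each of the 8 set bits of 1847 can independently be on or off in c.
count = 2^8 = 256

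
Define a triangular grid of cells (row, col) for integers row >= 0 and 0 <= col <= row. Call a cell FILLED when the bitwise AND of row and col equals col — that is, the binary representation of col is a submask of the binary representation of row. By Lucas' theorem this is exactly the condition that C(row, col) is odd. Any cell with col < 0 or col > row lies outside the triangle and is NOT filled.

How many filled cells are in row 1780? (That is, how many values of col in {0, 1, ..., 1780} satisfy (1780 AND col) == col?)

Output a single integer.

1780 in binary = 11011110100
popcount(1780) = number of 1-bits in 11011110100 = 7
A col c satisfies (1780 AND c) == c iff every set bit of c is also set in 1780; each of the 7 set bits of 1780 can independently be on or off in c.
count = 2^7 = 128

Answer: 128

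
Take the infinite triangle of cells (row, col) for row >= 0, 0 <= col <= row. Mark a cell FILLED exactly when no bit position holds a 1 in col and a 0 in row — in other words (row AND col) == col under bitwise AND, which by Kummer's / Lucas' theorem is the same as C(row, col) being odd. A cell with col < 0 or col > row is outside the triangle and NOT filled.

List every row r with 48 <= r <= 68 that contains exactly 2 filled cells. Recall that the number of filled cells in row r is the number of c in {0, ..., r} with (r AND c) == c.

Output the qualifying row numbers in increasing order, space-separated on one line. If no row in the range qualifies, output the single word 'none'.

Answer: 64

Derivation:
Row r has 2^popcount(r) filled cells, so we need popcount(r) = log2(2) = 1.
Scan r = 48..68 and keep those with exactly 1 one-bits:
r=48=110000 popcount=2 -> skip
r=49=110001 popcount=3 -> skip
r=50=110010 popcount=3 -> skip
r=51=110011 popcount=4 -> skip
r=52=110100 popcount=3 -> skip
r=53=110101 popcount=4 -> skip
r=54=110110 popcount=4 -> skip
r=55=110111 popcount=5 -> skip
r=56=111000 popcount=3 -> skip
r=57=111001 popcount=4 -> skip
r=58=111010 popcount=4 -> skip
r=59=111011 popcount=5 -> skip
r=60=111100 popcount=4 -> skip
r=61=111101 popcount=5 -> skip
r=62=111110 popcount=5 -> skip
r=63=111111 popcount=6 -> skip
r=64=1000000 popcount=1 -> KEEP
r=65=1000001 popcount=2 -> skip
r=66=1000010 popcount=2 -> skip
r=67=1000011 popcount=3 -> skip
r=68=1000100 popcount=2 -> skip
Kept rows: 64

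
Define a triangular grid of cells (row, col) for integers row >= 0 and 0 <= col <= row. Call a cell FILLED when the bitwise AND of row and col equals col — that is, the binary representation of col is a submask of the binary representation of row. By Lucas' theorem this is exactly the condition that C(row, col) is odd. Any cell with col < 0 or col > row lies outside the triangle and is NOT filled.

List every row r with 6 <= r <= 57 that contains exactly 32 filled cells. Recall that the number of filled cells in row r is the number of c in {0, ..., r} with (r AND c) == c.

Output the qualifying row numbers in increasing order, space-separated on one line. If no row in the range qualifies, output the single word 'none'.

Answer: 31 47 55

Derivation:
Row r has 2^popcount(r) filled cells, so we need popcount(r) = log2(32) = 5.
Scan r = 6..57 and keep those with exactly 5 one-bits:
r=6=110 popcount=2 -> skip
r=7=111 popcount=3 -> skip
r=8=1000 popcount=1 -> skip
r=9=1001 popcount=2 -> skip
r=10=1010 popcount=2 -> skip
r=11=1011 popcount=3 -> skip
r=12=1100 popcount=2 -> skip
r=13=1101 popcount=3 -> skip
r=14=1110 popcount=3 -> skip
r=15=1111 popcount=4 -> skip
r=16=10000 popcount=1 -> skip
r=17=10001 popcount=2 -> skip
r=18=10010 popcount=2 -> skip
r=19=10011 popcount=3 -> skip
r=20=10100 popcount=2 -> skip
r=21=10101 popcount=3 -> skip
r=22=10110 popcount=3 -> skip
r=23=10111 popcount=4 -> skip
r=24=11000 popcount=2 -> skip
r=25=11001 popcount=3 -> skip
r=26=11010 popcount=3 -> skip
r=27=11011 popcount=4 -> skip
r=28=11100 popcount=3 -> skip
r=29=11101 popcount=4 -> skip
r=30=11110 popcount=4 -> skip
r=31=11111 popcount=5 -> KEEP
r=32=100000 popcount=1 -> skip
r=33=100001 popcount=2 -> skip
r=34=100010 popcount=2 -> skip
r=35=100011 popcount=3 -> skip
r=36=100100 popcount=2 -> skip
r=37=100101 popcount=3 -> skip
r=38=100110 popcount=3 -> skip
r=39=100111 popcount=4 -> skip
r=40=101000 popcount=2 -> skip
r=41=101001 popcount=3 -> skip
r=42=101010 popcount=3 -> skip
r=43=101011 popcount=4 -> skip
r=44=101100 popcount=3 -> skip
r=45=101101 popcount=4 -> skip
r=46=101110 popcount=4 -> skip
r=47=101111 popcount=5 -> KEEP
r=48=110000 popcount=2 -> skip
r=49=110001 popcount=3 -> skip
r=50=110010 popcount=3 -> skip
r=51=110011 popcount=4 -> skip
r=52=110100 popcount=3 -> skip
r=53=110101 popcount=4 -> skip
r=54=110110 popcount=4 -> skip
r=55=110111 popcount=5 -> KEEP
r=56=111000 popcount=3 -> skip
r=57=111001 popcount=4 -> skip
Kept rows: 31 47 55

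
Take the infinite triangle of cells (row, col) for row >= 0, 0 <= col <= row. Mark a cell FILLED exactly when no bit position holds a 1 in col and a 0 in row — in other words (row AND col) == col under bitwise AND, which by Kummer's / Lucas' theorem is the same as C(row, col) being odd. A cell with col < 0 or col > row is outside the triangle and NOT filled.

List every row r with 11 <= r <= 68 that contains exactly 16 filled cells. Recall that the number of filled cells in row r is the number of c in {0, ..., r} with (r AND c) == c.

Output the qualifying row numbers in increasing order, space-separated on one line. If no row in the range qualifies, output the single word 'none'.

Row r has 2^popcount(r) filled cells, so we need popcount(r) = log2(16) = 4.
Scan r = 11..68 and keep those with exactly 4 one-bits:
r=11=1011 popcount=3 -> skip
r=12=1100 popcount=2 -> skip
r=13=1101 popcount=3 -> skip
r=14=1110 popcount=3 -> skip
r=15=1111 popcount=4 -> KEEP
r=16=10000 popcount=1 -> skip
r=17=10001 popcount=2 -> skip
r=18=10010 popcount=2 -> skip
r=19=10011 popcount=3 -> skip
r=20=10100 popcount=2 -> skip
r=21=10101 popcount=3 -> skip
r=22=10110 popcount=3 -> skip
r=23=10111 popcount=4 -> KEEP
r=24=11000 popcount=2 -> skip
r=25=11001 popcount=3 -> skip
r=26=11010 popcount=3 -> skip
r=27=11011 popcount=4 -> KEEP
r=28=11100 popcount=3 -> skip
r=29=11101 popcount=4 -> KEEP
r=30=11110 popcount=4 -> KEEP
r=31=11111 popcount=5 -> skip
r=32=100000 popcount=1 -> skip
r=33=100001 popcount=2 -> skip
r=34=100010 popcount=2 -> skip
r=35=100011 popcount=3 -> skip
r=36=100100 popcount=2 -> skip
r=37=100101 popcount=3 -> skip
r=38=100110 popcount=3 -> skip
r=39=100111 popcount=4 -> KEEP
r=40=101000 popcount=2 -> skip
r=41=101001 popcount=3 -> skip
r=42=101010 popcount=3 -> skip
r=43=101011 popcount=4 -> KEEP
r=44=101100 popcount=3 -> skip
r=45=101101 popcount=4 -> KEEP
r=46=101110 popcount=4 -> KEEP
r=47=101111 popcount=5 -> skip
r=48=110000 popcount=2 -> skip
r=49=110001 popcount=3 -> skip
r=50=110010 popcount=3 -> skip
r=51=110011 popcount=4 -> KEEP
r=52=110100 popcount=3 -> skip
r=53=110101 popcount=4 -> KEEP
r=54=110110 popcount=4 -> KEEP
r=55=110111 popcount=5 -> skip
r=56=111000 popcount=3 -> skip
r=57=111001 popcount=4 -> KEEP
r=58=111010 popcount=4 -> KEEP
r=59=111011 popcount=5 -> skip
r=60=111100 popcount=4 -> KEEP
r=61=111101 popcount=5 -> skip
r=62=111110 popcount=5 -> skip
r=63=111111 popcount=6 -> skip
r=64=1000000 popcount=1 -> skip
r=65=1000001 popcount=2 -> skip
r=66=1000010 popcount=2 -> skip
r=67=1000011 popcount=3 -> skip
r=68=1000100 popcount=2 -> skip
Kept rows: 15 23 27 29 30 39 43 45 46 51 53 54 57 58 60

Answer: 15 23 27 29 30 39 43 45 46 51 53 54 57 58 60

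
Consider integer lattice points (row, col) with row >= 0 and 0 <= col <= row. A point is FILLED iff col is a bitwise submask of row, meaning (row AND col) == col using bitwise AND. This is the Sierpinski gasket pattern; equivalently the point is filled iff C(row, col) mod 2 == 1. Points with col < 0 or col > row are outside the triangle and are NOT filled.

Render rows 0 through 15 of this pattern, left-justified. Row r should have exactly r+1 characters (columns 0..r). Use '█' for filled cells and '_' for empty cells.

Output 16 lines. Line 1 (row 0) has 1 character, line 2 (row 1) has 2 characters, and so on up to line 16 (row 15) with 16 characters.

Answer: █
██
█_█
████
█___█
██__██
█_█_█_█
████████
█_______█
██______██
█_█_____█_█
████____████
█___█___█___█
██__██__██__██
█_█_█_█_█_█_█_█
████████████████

Derivation:
r0=0: █
r1=1: ██
r2=10: █_█
r3=11: ████
r4=100: █___█
r5=101: ██__██
r6=110: █_█_█_█
r7=111: ████████
r8=1000: █_______█
r9=1001: ██______██
r10=1010: █_█_____█_█
r11=1011: ████____████
r12=1100: █___█___█___█
r13=1101: ██__██__██__██
r14=1110: █_█_█_█_█_█_█_█
r15=1111: ████████████████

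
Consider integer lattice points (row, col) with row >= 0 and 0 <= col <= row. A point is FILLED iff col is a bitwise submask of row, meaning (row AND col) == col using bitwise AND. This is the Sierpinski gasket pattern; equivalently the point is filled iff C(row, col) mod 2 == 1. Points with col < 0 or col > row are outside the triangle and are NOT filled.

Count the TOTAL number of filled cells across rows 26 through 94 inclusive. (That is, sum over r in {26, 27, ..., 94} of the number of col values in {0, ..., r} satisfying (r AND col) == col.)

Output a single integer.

r26=11010 pc3: +8 =8
r27=11011 pc4: +16 =24
r28=11100 pc3: +8 =32
r29=11101 pc4: +16 =48
r30=11110 pc4: +16 =64
r31=11111 pc5: +32 =96
r32=100000 pc1: +2 =98
r33=100001 pc2: +4 =102
r34=100010 pc2: +4 =106
r35=100011 pc3: +8 =114
r36=100100 pc2: +4 =118
r37=100101 pc3: +8 =126
r38=100110 pc3: +8 =134
r39=100111 pc4: +16 =150
r40=101000 pc2: +4 =154
r41=101001 pc3: +8 =162
r42=101010 pc3: +8 =170
r43=101011 pc4: +16 =186
r44=101100 pc3: +8 =194
r45=101101 pc4: +16 =210
r46=101110 pc4: +16 =226
r47=101111 pc5: +32 =258
r48=110000 pc2: +4 =262
r49=110001 pc3: +8 =270
r50=110010 pc3: +8 =278
r51=110011 pc4: +16 =294
r52=110100 pc3: +8 =302
r53=110101 pc4: +16 =318
r54=110110 pc4: +16 =334
r55=110111 pc5: +32 =366
r56=111000 pc3: +8 =374
r57=111001 pc4: +16 =390
r58=111010 pc4: +16 =406
r59=111011 pc5: +32 =438
r60=111100 pc4: +16 =454
r61=111101 pc5: +32 =486
r62=111110 pc5: +32 =518
r63=111111 pc6: +64 =582
r64=1000000 pc1: +2 =584
r65=1000001 pc2: +4 =588
r66=1000010 pc2: +4 =592
r67=1000011 pc3: +8 =600
r68=1000100 pc2: +4 =604
r69=1000101 pc3: +8 =612
r70=1000110 pc3: +8 =620
r71=1000111 pc4: +16 =636
r72=1001000 pc2: +4 =640
r73=1001001 pc3: +8 =648
r74=1001010 pc3: +8 =656
r75=1001011 pc4: +16 =672
r76=1001100 pc3: +8 =680
r77=1001101 pc4: +16 =696
r78=1001110 pc4: +16 =712
r79=1001111 pc5: +32 =744
r80=1010000 pc2: +4 =748
r81=1010001 pc3: +8 =756
r82=1010010 pc3: +8 =764
r83=1010011 pc4: +16 =780
r84=1010100 pc3: +8 =788
r85=1010101 pc4: +16 =804
r86=1010110 pc4: +16 =820
r87=1010111 pc5: +32 =852
r88=1011000 pc3: +8 =860
r89=1011001 pc4: +16 =876
r90=1011010 pc4: +16 =892
r91=1011011 pc5: +32 =924
r92=1011100 pc4: +16 =940
r93=1011101 pc5: +32 =972
r94=1011110 pc5: +32 =1004

Answer: 1004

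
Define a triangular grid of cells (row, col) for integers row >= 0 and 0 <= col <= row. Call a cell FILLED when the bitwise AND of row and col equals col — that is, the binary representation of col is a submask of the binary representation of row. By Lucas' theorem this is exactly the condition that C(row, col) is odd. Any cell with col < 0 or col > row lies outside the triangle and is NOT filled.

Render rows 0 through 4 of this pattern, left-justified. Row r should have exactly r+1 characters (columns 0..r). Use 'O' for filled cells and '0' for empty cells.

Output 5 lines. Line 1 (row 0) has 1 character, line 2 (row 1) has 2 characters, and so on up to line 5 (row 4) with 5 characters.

r0=0: O
r1=1: OO
r2=10: O0O
r3=11: OOOO
r4=100: O000O

Answer: O
OO
O0O
OOOO
O000O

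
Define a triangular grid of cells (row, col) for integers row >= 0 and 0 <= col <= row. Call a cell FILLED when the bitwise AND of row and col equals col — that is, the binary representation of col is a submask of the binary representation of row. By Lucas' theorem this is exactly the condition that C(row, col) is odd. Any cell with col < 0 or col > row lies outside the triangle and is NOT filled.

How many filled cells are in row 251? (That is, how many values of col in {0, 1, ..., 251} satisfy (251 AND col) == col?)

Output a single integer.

Answer: 128

Derivation:
251 in binary = 11111011
popcount(251) = number of 1-bits in 11111011 = 7
A col c satisfies (251 AND c) == c iff every set bit of c is also set in 251; each of the 7 set bits of 251 can independently be on or off in c.
count = 2^7 = 128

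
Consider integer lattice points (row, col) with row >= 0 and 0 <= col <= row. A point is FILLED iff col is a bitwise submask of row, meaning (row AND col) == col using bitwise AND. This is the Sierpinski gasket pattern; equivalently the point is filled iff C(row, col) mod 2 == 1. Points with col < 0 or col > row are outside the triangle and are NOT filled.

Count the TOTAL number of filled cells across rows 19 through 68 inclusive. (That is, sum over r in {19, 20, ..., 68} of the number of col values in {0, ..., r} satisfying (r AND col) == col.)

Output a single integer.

r19=10011 pc3: +8 =8
r20=10100 pc2: +4 =12
r21=10101 pc3: +8 =20
r22=10110 pc3: +8 =28
r23=10111 pc4: +16 =44
r24=11000 pc2: +4 =48
r25=11001 pc3: +8 =56
r26=11010 pc3: +8 =64
r27=11011 pc4: +16 =80
r28=11100 pc3: +8 =88
r29=11101 pc4: +16 =104
r30=11110 pc4: +16 =120
r31=11111 pc5: +32 =152
r32=100000 pc1: +2 =154
r33=100001 pc2: +4 =158
r34=100010 pc2: +4 =162
r35=100011 pc3: +8 =170
r36=100100 pc2: +4 =174
r37=100101 pc3: +8 =182
r38=100110 pc3: +8 =190
r39=100111 pc4: +16 =206
r40=101000 pc2: +4 =210
r41=101001 pc3: +8 =218
r42=101010 pc3: +8 =226
r43=101011 pc4: +16 =242
r44=101100 pc3: +8 =250
r45=101101 pc4: +16 =266
r46=101110 pc4: +16 =282
r47=101111 pc5: +32 =314
r48=110000 pc2: +4 =318
r49=110001 pc3: +8 =326
r50=110010 pc3: +8 =334
r51=110011 pc4: +16 =350
r52=110100 pc3: +8 =358
r53=110101 pc4: +16 =374
r54=110110 pc4: +16 =390
r55=110111 pc5: +32 =422
r56=111000 pc3: +8 =430
r57=111001 pc4: +16 =446
r58=111010 pc4: +16 =462
r59=111011 pc5: +32 =494
r60=111100 pc4: +16 =510
r61=111101 pc5: +32 =542
r62=111110 pc5: +32 =574
r63=111111 pc6: +64 =638
r64=1000000 pc1: +2 =640
r65=1000001 pc2: +4 =644
r66=1000010 pc2: +4 =648
r67=1000011 pc3: +8 =656
r68=1000100 pc2: +4 =660

Answer: 660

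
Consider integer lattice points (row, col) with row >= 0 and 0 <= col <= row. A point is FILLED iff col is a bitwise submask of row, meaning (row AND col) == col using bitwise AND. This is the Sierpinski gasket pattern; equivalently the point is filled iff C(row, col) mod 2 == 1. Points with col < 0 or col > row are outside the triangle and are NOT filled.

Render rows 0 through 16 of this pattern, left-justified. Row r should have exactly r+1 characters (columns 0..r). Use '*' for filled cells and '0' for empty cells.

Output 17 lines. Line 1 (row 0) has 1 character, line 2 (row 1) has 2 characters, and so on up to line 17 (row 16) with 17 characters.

r0=0: *
r1=1: **
r2=10: *0*
r3=11: ****
r4=100: *000*
r5=101: **00**
r6=110: *0*0*0*
r7=111: ********
r8=1000: *0000000*
r9=1001: **000000**
r10=1010: *0*00000*0*
r11=1011: ****0000****
r12=1100: *000*000*000*
r13=1101: **00**00**00**
r14=1110: *0*0*0*0*0*0*0*
r15=1111: ****************
r16=10000: *000000000000000*

Answer: *
**
*0*
****
*000*
**00**
*0*0*0*
********
*0000000*
**000000**
*0*00000*0*
****0000****
*000*000*000*
**00**00**00**
*0*0*0*0*0*0*0*
****************
*000000000000000*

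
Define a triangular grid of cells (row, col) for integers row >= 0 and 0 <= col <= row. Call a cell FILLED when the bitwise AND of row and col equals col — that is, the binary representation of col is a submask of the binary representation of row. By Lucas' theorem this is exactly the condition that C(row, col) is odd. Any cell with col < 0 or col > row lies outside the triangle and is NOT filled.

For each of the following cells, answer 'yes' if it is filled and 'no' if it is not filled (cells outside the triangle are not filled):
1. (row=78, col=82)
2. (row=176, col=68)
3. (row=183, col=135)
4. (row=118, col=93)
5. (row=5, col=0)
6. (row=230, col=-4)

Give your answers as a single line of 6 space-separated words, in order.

(78,82): col outside [0, 78] -> not filled
(176,68): row=0b10110000, col=0b1000100, row AND col = 0b0 = 0; 0 != 68 -> empty
(183,135): row=0b10110111, col=0b10000111, row AND col = 0b10000111 = 135; 135 == 135 -> filled
(118,93): row=0b1110110, col=0b1011101, row AND col = 0b1010100 = 84; 84 != 93 -> empty
(5,0): row=0b101, col=0b0, row AND col = 0b0 = 0; 0 == 0 -> filled
(230,-4): col outside [0, 230] -> not filled

Answer: no no yes no yes no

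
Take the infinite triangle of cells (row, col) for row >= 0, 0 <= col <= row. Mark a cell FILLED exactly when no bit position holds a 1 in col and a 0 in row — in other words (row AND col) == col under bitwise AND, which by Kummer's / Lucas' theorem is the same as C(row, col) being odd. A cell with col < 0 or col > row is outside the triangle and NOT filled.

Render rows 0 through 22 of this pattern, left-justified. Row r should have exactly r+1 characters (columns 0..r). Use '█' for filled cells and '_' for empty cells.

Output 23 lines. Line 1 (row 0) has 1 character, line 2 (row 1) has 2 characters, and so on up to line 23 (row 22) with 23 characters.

Answer: █
██
█_█
████
█___█
██__██
█_█_█_█
████████
█_______█
██______██
█_█_____█_█
████____████
█___█___█___█
██__██__██__██
█_█_█_█_█_█_█_█
████████████████
█_______________█
██______________██
█_█_____________█_█
████____________████
█___█___________█___█
██__██__________██__██
█_█_█_█_________█_█_█_█

Derivation:
r0=0: █
r1=1: ██
r2=10: █_█
r3=11: ████
r4=100: █___█
r5=101: ██__██
r6=110: █_█_█_█
r7=111: ████████
r8=1000: █_______█
r9=1001: ██______██
r10=1010: █_█_____█_█
r11=1011: ████____████
r12=1100: █___█___█___█
r13=1101: ██__██__██__██
r14=1110: █_█_█_█_█_█_█_█
r15=1111: ████████████████
r16=10000: █_______________█
r17=10001: ██______________██
r18=10010: █_█_____________█_█
r19=10011: ████____________████
r20=10100: █___█___________█___█
r21=10101: ██__██__________██__██
r22=10110: █_█_█_█_________█_█_█_█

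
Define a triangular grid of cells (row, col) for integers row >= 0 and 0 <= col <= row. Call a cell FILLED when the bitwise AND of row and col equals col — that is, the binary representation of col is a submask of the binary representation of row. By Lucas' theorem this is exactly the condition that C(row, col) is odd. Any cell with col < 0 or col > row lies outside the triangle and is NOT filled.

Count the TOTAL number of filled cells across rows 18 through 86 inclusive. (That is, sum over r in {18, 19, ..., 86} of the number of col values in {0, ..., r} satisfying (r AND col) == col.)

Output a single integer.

Answer: 880

Derivation:
r18=10010 pc2: +4 =4
r19=10011 pc3: +8 =12
r20=10100 pc2: +4 =16
r21=10101 pc3: +8 =24
r22=10110 pc3: +8 =32
r23=10111 pc4: +16 =48
r24=11000 pc2: +4 =52
r25=11001 pc3: +8 =60
r26=11010 pc3: +8 =68
r27=11011 pc4: +16 =84
r28=11100 pc3: +8 =92
r29=11101 pc4: +16 =108
r30=11110 pc4: +16 =124
r31=11111 pc5: +32 =156
r32=100000 pc1: +2 =158
r33=100001 pc2: +4 =162
r34=100010 pc2: +4 =166
r35=100011 pc3: +8 =174
r36=100100 pc2: +4 =178
r37=100101 pc3: +8 =186
r38=100110 pc3: +8 =194
r39=100111 pc4: +16 =210
r40=101000 pc2: +4 =214
r41=101001 pc3: +8 =222
r42=101010 pc3: +8 =230
r43=101011 pc4: +16 =246
r44=101100 pc3: +8 =254
r45=101101 pc4: +16 =270
r46=101110 pc4: +16 =286
r47=101111 pc5: +32 =318
r48=110000 pc2: +4 =322
r49=110001 pc3: +8 =330
r50=110010 pc3: +8 =338
r51=110011 pc4: +16 =354
r52=110100 pc3: +8 =362
r53=110101 pc4: +16 =378
r54=110110 pc4: +16 =394
r55=110111 pc5: +32 =426
r56=111000 pc3: +8 =434
r57=111001 pc4: +16 =450
r58=111010 pc4: +16 =466
r59=111011 pc5: +32 =498
r60=111100 pc4: +16 =514
r61=111101 pc5: +32 =546
r62=111110 pc5: +32 =578
r63=111111 pc6: +64 =642
r64=1000000 pc1: +2 =644
r65=1000001 pc2: +4 =648
r66=1000010 pc2: +4 =652
r67=1000011 pc3: +8 =660
r68=1000100 pc2: +4 =664
r69=1000101 pc3: +8 =672
r70=1000110 pc3: +8 =680
r71=1000111 pc4: +16 =696
r72=1001000 pc2: +4 =700
r73=1001001 pc3: +8 =708
r74=1001010 pc3: +8 =716
r75=1001011 pc4: +16 =732
r76=1001100 pc3: +8 =740
r77=1001101 pc4: +16 =756
r78=1001110 pc4: +16 =772
r79=1001111 pc5: +32 =804
r80=1010000 pc2: +4 =808
r81=1010001 pc3: +8 =816
r82=1010010 pc3: +8 =824
r83=1010011 pc4: +16 =840
r84=1010100 pc3: +8 =848
r85=1010101 pc4: +16 =864
r86=1010110 pc4: +16 =880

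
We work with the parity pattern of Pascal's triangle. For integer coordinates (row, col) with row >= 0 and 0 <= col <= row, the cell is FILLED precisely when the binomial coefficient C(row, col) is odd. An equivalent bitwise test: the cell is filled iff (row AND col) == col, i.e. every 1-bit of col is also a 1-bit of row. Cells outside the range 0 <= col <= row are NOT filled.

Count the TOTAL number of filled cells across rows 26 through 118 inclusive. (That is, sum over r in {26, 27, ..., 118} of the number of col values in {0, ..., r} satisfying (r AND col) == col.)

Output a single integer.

Answer: 1544

Derivation:
r26=11010 pc3: +8 =8
r27=11011 pc4: +16 =24
r28=11100 pc3: +8 =32
r29=11101 pc4: +16 =48
r30=11110 pc4: +16 =64
r31=11111 pc5: +32 =96
r32=100000 pc1: +2 =98
r33=100001 pc2: +4 =102
r34=100010 pc2: +4 =106
r35=100011 pc3: +8 =114
r36=100100 pc2: +4 =118
r37=100101 pc3: +8 =126
r38=100110 pc3: +8 =134
r39=100111 pc4: +16 =150
r40=101000 pc2: +4 =154
r41=101001 pc3: +8 =162
r42=101010 pc3: +8 =170
r43=101011 pc4: +16 =186
r44=101100 pc3: +8 =194
r45=101101 pc4: +16 =210
r46=101110 pc4: +16 =226
r47=101111 pc5: +32 =258
r48=110000 pc2: +4 =262
r49=110001 pc3: +8 =270
r50=110010 pc3: +8 =278
r51=110011 pc4: +16 =294
r52=110100 pc3: +8 =302
r53=110101 pc4: +16 =318
r54=110110 pc4: +16 =334
r55=110111 pc5: +32 =366
r56=111000 pc3: +8 =374
r57=111001 pc4: +16 =390
r58=111010 pc4: +16 =406
r59=111011 pc5: +32 =438
r60=111100 pc4: +16 =454
r61=111101 pc5: +32 =486
r62=111110 pc5: +32 =518
r63=111111 pc6: +64 =582
r64=1000000 pc1: +2 =584
r65=1000001 pc2: +4 =588
r66=1000010 pc2: +4 =592
r67=1000011 pc3: +8 =600
r68=1000100 pc2: +4 =604
r69=1000101 pc3: +8 =612
r70=1000110 pc3: +8 =620
r71=1000111 pc4: +16 =636
r72=1001000 pc2: +4 =640
r73=1001001 pc3: +8 =648
r74=1001010 pc3: +8 =656
r75=1001011 pc4: +16 =672
r76=1001100 pc3: +8 =680
r77=1001101 pc4: +16 =696
r78=1001110 pc4: +16 =712
r79=1001111 pc5: +32 =744
r80=1010000 pc2: +4 =748
r81=1010001 pc3: +8 =756
r82=1010010 pc3: +8 =764
r83=1010011 pc4: +16 =780
r84=1010100 pc3: +8 =788
r85=1010101 pc4: +16 =804
r86=1010110 pc4: +16 =820
r87=1010111 pc5: +32 =852
r88=1011000 pc3: +8 =860
r89=1011001 pc4: +16 =876
r90=1011010 pc4: +16 =892
r91=1011011 pc5: +32 =924
r92=1011100 pc4: +16 =940
r93=1011101 pc5: +32 =972
r94=1011110 pc5: +32 =1004
r95=1011111 pc6: +64 =1068
r96=1100000 pc2: +4 =1072
r97=1100001 pc3: +8 =1080
r98=1100010 pc3: +8 =1088
r99=1100011 pc4: +16 =1104
r100=1100100 pc3: +8 =1112
r101=1100101 pc4: +16 =1128
r102=1100110 pc4: +16 =1144
r103=1100111 pc5: +32 =1176
r104=1101000 pc3: +8 =1184
r105=1101001 pc4: +16 =1200
r106=1101010 pc4: +16 =1216
r107=1101011 pc5: +32 =1248
r108=1101100 pc4: +16 =1264
r109=1101101 pc5: +32 =1296
r110=1101110 pc5: +32 =1328
r111=1101111 pc6: +64 =1392
r112=1110000 pc3: +8 =1400
r113=1110001 pc4: +16 =1416
r114=1110010 pc4: +16 =1432
r115=1110011 pc5: +32 =1464
r116=1110100 pc4: +16 =1480
r117=1110101 pc5: +32 =1512
r118=1110110 pc5: +32 =1544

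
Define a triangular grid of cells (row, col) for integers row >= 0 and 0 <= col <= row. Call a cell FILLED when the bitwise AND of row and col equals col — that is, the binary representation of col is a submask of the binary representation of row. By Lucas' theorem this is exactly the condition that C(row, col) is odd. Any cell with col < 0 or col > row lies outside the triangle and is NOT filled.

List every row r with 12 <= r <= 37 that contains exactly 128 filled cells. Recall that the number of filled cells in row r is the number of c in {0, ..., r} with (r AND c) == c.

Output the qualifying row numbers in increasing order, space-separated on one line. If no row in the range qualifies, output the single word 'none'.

Answer: none

Derivation:
Row r has 2^popcount(r) filled cells, so we need popcount(r) = log2(128) = 7.
Scan r = 12..37 and keep those with exactly 7 one-bits:
r=12=1100 popcount=2 -> skip
r=13=1101 popcount=3 -> skip
r=14=1110 popcount=3 -> skip
r=15=1111 popcount=4 -> skip
r=16=10000 popcount=1 -> skip
r=17=10001 popcount=2 -> skip
r=18=10010 popcount=2 -> skip
r=19=10011 popcount=3 -> skip
r=20=10100 popcount=2 -> skip
r=21=10101 popcount=3 -> skip
r=22=10110 popcount=3 -> skip
r=23=10111 popcount=4 -> skip
r=24=11000 popcount=2 -> skip
r=25=11001 popcount=3 -> skip
r=26=11010 popcount=3 -> skip
r=27=11011 popcount=4 -> skip
r=28=11100 popcount=3 -> skip
r=29=11101 popcount=4 -> skip
r=30=11110 popcount=4 -> skip
r=31=11111 popcount=5 -> skip
r=32=100000 popcount=1 -> skip
r=33=100001 popcount=2 -> skip
r=34=100010 popcount=2 -> skip
r=35=100011 popcount=3 -> skip
r=36=100100 popcount=2 -> skip
r=37=100101 popcount=3 -> skip
Kept rows: none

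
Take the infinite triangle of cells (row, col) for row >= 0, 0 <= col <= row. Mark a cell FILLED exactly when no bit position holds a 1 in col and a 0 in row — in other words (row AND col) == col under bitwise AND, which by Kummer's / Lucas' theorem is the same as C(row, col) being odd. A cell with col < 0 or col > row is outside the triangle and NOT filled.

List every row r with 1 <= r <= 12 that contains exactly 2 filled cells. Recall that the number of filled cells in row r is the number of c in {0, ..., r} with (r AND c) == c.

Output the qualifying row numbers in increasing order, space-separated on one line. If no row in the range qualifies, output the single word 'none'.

Answer: 1 2 4 8

Derivation:
Row r has 2^popcount(r) filled cells, so we need popcount(r) = log2(2) = 1.
Scan r = 1..12 and keep those with exactly 1 one-bits:
r=1=1 popcount=1 -> KEEP
r=2=10 popcount=1 -> KEEP
r=3=11 popcount=2 -> skip
r=4=100 popcount=1 -> KEEP
r=5=101 popcount=2 -> skip
r=6=110 popcount=2 -> skip
r=7=111 popcount=3 -> skip
r=8=1000 popcount=1 -> KEEP
r=9=1001 popcount=2 -> skip
r=10=1010 popcount=2 -> skip
r=11=1011 popcount=3 -> skip
r=12=1100 popcount=2 -> skip
Kept rows: 1 2 4 8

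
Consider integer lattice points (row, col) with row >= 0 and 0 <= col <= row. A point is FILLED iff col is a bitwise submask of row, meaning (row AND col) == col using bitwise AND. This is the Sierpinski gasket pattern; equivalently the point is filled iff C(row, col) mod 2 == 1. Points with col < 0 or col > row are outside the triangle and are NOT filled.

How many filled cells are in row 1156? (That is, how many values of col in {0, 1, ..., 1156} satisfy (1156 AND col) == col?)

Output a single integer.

Answer: 8

Derivation:
1156 in binary = 10010000100
popcount(1156) = number of 1-bits in 10010000100 = 3
A col c satisfies (1156 AND c) == c iff every set bit of c is also set in 1156; each of the 3 set bits of 1156 can independently be on or off in c.
count = 2^3 = 8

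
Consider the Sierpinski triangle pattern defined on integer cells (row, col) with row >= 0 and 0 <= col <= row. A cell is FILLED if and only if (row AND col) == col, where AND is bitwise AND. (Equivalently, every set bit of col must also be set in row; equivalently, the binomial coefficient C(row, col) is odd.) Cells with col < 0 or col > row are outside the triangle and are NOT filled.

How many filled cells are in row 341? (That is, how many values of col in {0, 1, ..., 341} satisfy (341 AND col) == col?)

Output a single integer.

341 in binary = 101010101
popcount(341) = number of 1-bits in 101010101 = 5
A col c satisfies (341 AND c) == c iff every set bit of c is also set in 341; each of the 5 set bits of 341 can independently be on or off in c.
count = 2^5 = 32

Answer: 32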